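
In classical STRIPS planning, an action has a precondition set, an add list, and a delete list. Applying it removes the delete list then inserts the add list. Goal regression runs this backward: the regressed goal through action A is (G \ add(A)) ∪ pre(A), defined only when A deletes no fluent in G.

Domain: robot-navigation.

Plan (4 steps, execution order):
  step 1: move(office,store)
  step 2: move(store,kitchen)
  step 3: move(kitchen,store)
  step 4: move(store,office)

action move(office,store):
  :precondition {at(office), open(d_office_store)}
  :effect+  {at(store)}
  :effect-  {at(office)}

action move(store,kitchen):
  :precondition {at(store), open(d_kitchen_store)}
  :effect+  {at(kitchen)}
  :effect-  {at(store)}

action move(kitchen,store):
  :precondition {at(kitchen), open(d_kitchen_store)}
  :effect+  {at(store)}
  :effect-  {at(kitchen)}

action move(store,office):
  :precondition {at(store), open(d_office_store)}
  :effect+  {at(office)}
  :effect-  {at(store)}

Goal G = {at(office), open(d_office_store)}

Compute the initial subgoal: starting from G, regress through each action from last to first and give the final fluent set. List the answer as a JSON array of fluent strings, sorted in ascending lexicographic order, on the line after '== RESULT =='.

Work backward from the goal:
  through step 4 (move(store,office)): drop {at(office)}, keep {open(d_office_store)}, require {at(store), open(d_office_store)}
    → {at(store), open(d_office_store)}
  through step 3 (move(kitchen,store)): drop {at(store)}, keep {open(d_office_store)}, require {at(kitchen), open(d_kitchen_store)}
    → {at(kitchen), open(d_kitchen_store), open(d_office_store)}
  through step 2 (move(store,kitchen)): drop {at(kitchen)}, keep {open(d_kitchen_store), open(d_office_store)}, require {at(store), open(d_kitchen_store)}
    → {at(store), open(d_kitchen_store), open(d_office_store)}
  through step 1 (move(office,store)): drop {at(store)}, keep {open(d_kitchen_store), open(d_office_store)}, require {at(office), open(d_office_store)}
    → {at(office), open(d_kitchen_store), open(d_office_store)}

== RESULT ==
["at(office)", "open(d_kitchen_store)", "open(d_office_store)"]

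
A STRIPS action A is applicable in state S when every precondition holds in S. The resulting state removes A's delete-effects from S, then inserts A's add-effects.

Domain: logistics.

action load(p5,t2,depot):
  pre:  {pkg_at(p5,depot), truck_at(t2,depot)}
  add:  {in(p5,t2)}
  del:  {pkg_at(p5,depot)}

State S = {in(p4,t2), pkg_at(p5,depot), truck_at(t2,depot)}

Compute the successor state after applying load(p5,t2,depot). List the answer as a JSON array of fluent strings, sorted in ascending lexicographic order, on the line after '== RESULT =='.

Compute (S \ del) ∪ add:
  pre ⊆ S: {pkg_at(p5,depot), truck_at(t2,depot)} ⊆ S  — applicable
  S \ del = {in(p4,t2), truck_at(t2,depot)}
  ∪ add   = {in(p4,t2), in(p5,t2), truck_at(t2,depot)}

== RESULT ==
["in(p4,t2)", "in(p5,t2)", "truck_at(t2,depot)"]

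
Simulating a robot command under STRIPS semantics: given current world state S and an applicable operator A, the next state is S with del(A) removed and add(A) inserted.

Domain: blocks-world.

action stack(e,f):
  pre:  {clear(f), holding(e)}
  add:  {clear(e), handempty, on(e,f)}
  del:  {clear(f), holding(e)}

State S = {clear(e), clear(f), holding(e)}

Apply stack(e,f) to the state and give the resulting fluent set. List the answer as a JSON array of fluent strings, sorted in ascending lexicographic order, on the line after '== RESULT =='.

Progress:
  pre ⊆ S: {clear(f), holding(e)} ⊆ S  — applicable
  S \ del = {clear(e)}
  ∪ add   = {clear(e), handempty, on(e,f)}

== RESULT ==
["clear(e)", "handempty", "on(e,f)"]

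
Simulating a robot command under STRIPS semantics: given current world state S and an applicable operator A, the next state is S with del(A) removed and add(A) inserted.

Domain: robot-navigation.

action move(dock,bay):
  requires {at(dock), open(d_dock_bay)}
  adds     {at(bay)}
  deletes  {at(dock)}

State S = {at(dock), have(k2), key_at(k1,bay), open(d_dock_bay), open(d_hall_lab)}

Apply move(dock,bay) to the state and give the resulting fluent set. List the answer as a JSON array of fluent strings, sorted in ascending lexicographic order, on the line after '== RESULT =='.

Compute (S \ del) ∪ add:
  pre ⊆ S: {at(dock), open(d_dock_bay)} ⊆ S  — applicable
  S \ del = {have(k2), key_at(k1,bay), open(d_dock_bay), open(d_hall_lab)}
  ∪ add   = {at(bay), have(k2), key_at(k1,bay), open(d_dock_bay), open(d_hall_lab)}

== RESULT ==
["at(bay)", "have(k2)", "key_at(k1,bay)", "open(d_dock_bay)", "open(d_hall_lab)"]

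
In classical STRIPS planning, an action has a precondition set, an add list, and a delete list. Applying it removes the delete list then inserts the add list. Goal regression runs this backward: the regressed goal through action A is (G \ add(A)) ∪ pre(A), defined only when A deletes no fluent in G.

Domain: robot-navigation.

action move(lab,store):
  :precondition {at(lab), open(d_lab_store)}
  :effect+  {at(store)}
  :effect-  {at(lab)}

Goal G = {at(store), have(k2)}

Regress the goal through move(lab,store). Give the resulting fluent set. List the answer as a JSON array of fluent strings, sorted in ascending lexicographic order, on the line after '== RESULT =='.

Compute (G \ add) ∪ pre:
  G ∩ del = {}  (empty — regression defined)
  G \ add = {at(store), have(k2)} \ {at(store)} = {have(k2)}
  ∪ pre   = {have(k2)} ∪ {at(lab), open(d_lab_store)}
          = {at(lab), have(k2), open(d_lab_store)}

== RESULT ==
["at(lab)", "have(k2)", "open(d_lab_store)"]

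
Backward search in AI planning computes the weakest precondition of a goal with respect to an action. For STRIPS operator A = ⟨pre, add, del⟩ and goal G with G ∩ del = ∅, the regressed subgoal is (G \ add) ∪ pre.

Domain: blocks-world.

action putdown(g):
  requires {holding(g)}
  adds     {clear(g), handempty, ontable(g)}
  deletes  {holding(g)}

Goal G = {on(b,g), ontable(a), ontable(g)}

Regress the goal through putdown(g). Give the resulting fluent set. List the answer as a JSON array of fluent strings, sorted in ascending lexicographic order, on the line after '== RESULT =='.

Regress:
  G ∩ del = {}  (empty — regression defined)
  G \ add = {on(b,g), ontable(a), ontable(g)} \ {clear(g), handempty, ontable(g)} = {on(b,g), ontable(a)}
  ∪ pre   = {on(b,g), ontable(a)} ∪ {holding(g)}
          = {holding(g), on(b,g), ontable(a)}

== RESULT ==
["holding(g)", "on(b,g)", "ontable(a)"]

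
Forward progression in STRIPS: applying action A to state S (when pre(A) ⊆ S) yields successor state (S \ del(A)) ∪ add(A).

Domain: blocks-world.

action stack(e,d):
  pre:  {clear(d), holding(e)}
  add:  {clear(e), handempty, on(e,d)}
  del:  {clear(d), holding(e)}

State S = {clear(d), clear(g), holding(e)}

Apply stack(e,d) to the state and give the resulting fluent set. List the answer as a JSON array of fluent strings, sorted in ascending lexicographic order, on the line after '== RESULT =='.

Compute (S \ del) ∪ add:
  pre ⊆ S: {clear(d), holding(e)} ⊆ S  — applicable
  S \ del = {clear(g)}
  ∪ add   = {clear(e), clear(g), handempty, on(e,d)}

== RESULT ==
["clear(e)", "clear(g)", "handempty", "on(e,d)"]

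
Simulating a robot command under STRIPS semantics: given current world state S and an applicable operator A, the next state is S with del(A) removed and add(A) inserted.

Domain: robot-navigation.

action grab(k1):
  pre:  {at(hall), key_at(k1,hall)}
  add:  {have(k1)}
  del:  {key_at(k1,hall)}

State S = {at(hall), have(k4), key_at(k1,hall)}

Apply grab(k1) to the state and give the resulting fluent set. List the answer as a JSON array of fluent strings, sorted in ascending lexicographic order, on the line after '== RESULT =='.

Progress:
  pre ⊆ S: {at(hall), key_at(k1,hall)} ⊆ S  — applicable
  S \ del = {at(hall), have(k4)}
  ∪ add   = {at(hall), have(k1), have(k4)}

== RESULT ==
["at(hall)", "have(k1)", "have(k4)"]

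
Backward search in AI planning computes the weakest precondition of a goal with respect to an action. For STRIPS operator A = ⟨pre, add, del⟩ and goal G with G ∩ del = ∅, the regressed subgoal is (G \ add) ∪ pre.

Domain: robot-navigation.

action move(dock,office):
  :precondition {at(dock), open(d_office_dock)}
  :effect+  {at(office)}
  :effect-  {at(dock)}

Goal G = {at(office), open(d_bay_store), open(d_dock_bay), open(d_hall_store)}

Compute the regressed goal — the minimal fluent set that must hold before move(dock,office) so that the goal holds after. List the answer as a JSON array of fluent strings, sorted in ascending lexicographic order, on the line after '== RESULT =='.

Compute (G \ add) ∪ pre:
  G ∩ del = {}  (empty — regression defined)
  G \ add = {at(office), open(d_bay_store), open(d_dock_bay), open(d_hall_store)} \ {at(office)} = {open(d_bay_store), open(d_dock_bay), open(d_hall_store)}
  ∪ pre   = {open(d_bay_store), open(d_dock_bay), open(d_hall_store)} ∪ {at(dock), open(d_office_dock)}
          = {at(dock), open(d_bay_store), open(d_dock_bay), open(d_hall_store), open(d_office_dock)}

== RESULT ==
["at(dock)", "open(d_bay_store)", "open(d_dock_bay)", "open(d_hall_store)", "open(d_office_dock)"]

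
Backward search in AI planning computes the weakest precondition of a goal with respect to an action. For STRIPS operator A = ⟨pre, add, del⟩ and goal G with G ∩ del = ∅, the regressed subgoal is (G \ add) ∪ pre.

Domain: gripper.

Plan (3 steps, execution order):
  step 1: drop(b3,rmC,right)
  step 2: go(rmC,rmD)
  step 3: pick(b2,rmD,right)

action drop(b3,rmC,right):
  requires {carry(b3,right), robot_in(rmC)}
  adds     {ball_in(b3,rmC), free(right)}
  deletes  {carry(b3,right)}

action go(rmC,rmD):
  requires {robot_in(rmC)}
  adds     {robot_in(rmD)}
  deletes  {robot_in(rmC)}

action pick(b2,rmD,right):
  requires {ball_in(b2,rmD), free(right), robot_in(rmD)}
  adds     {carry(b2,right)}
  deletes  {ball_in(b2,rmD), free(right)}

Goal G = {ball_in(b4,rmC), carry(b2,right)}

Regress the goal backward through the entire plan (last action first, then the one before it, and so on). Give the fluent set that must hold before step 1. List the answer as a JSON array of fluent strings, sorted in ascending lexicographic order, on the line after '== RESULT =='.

Regress step by step:
  through step 3 (pick(b2,rmD,right)): drop {carry(b2,right)}, keep {ball_in(b4,rmC)}, require {ball_in(b2,rmD), free(right), robot_in(rmD)}
    → {ball_in(b2,rmD), ball_in(b4,rmC), free(right), robot_in(rmD)}
  through step 2 (go(rmC,rmD)): drop {robot_in(rmD)}, keep {ball_in(b2,rmD), ball_in(b4,rmC), free(right)}, require {robot_in(rmC)}
    → {ball_in(b2,rmD), ball_in(b4,rmC), free(right), robot_in(rmC)}
  through step 1 (drop(b3,rmC,right)): drop {free(right)}, keep {ball_in(b2,rmD), ball_in(b4,rmC), robot_in(rmC)}, require {carry(b3,right), robot_in(rmC)}
    → {ball_in(b2,rmD), ball_in(b4,rmC), carry(b3,right), robot_in(rmC)}

== RESULT ==
["ball_in(b2,rmD)", "ball_in(b4,rmC)", "carry(b3,right)", "robot_in(rmC)"]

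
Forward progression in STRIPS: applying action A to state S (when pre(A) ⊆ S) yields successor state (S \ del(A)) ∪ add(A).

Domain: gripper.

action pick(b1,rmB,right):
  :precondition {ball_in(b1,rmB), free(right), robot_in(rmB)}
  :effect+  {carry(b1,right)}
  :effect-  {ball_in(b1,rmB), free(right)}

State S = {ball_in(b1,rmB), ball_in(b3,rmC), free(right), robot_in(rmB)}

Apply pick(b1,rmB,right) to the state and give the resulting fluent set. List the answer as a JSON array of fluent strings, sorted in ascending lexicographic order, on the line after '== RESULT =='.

Compute (S \ del) ∪ add:
  pre ⊆ S: {ball_in(b1,rmB), free(right), robot_in(rmB)} ⊆ S  — applicable
  S \ del = {ball_in(b3,rmC), robot_in(rmB)}
  ∪ add   = {ball_in(b3,rmC), carry(b1,right), robot_in(rmB)}

== RESULT ==
["ball_in(b3,rmC)", "carry(b1,right)", "robot_in(rmB)"]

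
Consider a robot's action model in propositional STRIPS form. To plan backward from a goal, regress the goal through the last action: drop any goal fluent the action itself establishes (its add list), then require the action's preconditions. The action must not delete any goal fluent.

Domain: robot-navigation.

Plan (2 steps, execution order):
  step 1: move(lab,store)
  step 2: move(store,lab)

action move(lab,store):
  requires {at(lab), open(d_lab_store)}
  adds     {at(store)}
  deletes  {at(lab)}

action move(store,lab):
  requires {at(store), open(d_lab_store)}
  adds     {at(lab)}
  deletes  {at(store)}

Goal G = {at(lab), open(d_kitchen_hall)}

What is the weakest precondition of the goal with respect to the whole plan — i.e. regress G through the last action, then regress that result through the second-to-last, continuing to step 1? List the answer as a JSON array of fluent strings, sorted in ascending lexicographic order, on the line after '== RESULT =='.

Work backward from the goal:
  through step 2 (move(store,lab)): drop {at(lab)}, keep {open(d_kitchen_hall)}, require {at(store), open(d_lab_store)}
    → {at(store), open(d_kitchen_hall), open(d_lab_store)}
  through step 1 (move(lab,store)): drop {at(store)}, keep {open(d_kitchen_hall), open(d_lab_store)}, require {at(lab), open(d_lab_store)}
    → {at(lab), open(d_kitchen_hall), open(d_lab_store)}

== RESULT ==
["at(lab)", "open(d_kitchen_hall)", "open(d_lab_store)"]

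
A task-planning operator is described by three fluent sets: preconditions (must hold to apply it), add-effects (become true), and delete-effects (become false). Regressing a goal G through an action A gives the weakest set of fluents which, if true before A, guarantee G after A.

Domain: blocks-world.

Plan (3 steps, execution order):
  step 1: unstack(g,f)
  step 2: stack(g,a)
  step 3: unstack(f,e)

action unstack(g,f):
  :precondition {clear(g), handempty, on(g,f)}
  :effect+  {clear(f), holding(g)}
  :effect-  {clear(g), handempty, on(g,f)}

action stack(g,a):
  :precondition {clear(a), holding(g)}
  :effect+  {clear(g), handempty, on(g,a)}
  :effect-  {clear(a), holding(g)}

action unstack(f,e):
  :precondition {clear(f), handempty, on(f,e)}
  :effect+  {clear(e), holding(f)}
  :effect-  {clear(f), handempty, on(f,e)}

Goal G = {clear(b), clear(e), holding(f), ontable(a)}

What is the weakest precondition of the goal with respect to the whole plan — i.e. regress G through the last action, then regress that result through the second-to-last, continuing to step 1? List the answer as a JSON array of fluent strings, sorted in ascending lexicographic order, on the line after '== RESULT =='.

Work backward from the goal:
  through step 3 (unstack(f,e)): drop {clear(e), holding(f)}, keep {clear(b), ontable(a)}, require {clear(f), handempty, on(f,e)}
    → {clear(b), clear(f), handempty, on(f,e), ontable(a)}
  through step 2 (stack(g,a)): drop {handempty}, keep {clear(b), clear(f), on(f,e), ontable(a)}, require {clear(a), holding(g)}
    → {clear(a), clear(b), clear(f), holding(g), on(f,e), ontable(a)}
  through step 1 (unstack(g,f)): drop {clear(f), holding(g)}, keep {clear(a), clear(b), on(f,e), ontable(a)}, require {clear(g), handempty, on(g,f)}
    → {clear(a), clear(b), clear(g), handempty, on(f,e), on(g,f), ontable(a)}

== RESULT ==
["clear(a)", "clear(b)", "clear(g)", "handempty", "on(f,e)", "on(g,f)", "ontable(a)"]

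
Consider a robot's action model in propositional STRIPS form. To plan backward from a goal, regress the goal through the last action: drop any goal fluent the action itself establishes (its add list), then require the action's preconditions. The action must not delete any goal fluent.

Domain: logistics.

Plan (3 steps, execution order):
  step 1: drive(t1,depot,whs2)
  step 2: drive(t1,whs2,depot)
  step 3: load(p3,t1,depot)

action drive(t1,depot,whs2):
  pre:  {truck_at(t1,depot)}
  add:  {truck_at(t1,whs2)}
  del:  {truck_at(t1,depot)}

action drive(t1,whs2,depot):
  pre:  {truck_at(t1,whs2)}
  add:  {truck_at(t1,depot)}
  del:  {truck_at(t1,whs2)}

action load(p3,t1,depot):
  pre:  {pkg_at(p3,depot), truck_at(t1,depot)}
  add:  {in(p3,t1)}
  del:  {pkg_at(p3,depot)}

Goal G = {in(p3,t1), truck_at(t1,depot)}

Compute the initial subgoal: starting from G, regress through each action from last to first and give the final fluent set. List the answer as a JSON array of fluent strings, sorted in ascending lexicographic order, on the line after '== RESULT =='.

Work backward from the goal:
  through step 3 (load(p3,t1,depot)): drop {in(p3,t1)}, keep {truck_at(t1,depot)}, require {pkg_at(p3,depot), truck_at(t1,depot)}
    → {pkg_at(p3,depot), truck_at(t1,depot)}
  through step 2 (drive(t1,whs2,depot)): drop {truck_at(t1,depot)}, keep {pkg_at(p3,depot)}, require {truck_at(t1,whs2)}
    → {pkg_at(p3,depot), truck_at(t1,whs2)}
  through step 1 (drive(t1,depot,whs2)): drop {truck_at(t1,whs2)}, keep {pkg_at(p3,depot)}, require {truck_at(t1,depot)}
    → {pkg_at(p3,depot), truck_at(t1,depot)}

== RESULT ==
["pkg_at(p3,depot)", "truck_at(t1,depot)"]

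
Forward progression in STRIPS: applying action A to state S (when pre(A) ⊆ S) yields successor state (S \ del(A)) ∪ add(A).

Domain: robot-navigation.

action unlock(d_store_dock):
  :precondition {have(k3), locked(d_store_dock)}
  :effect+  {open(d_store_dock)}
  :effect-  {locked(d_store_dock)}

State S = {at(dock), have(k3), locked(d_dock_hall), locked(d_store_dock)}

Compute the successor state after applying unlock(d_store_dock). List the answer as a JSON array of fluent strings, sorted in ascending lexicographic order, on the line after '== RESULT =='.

Compute (S \ del) ∪ add:
  pre ⊆ S: {have(k3), locked(d_store_dock)} ⊆ S  — applicable
  S \ del = {at(dock), have(k3), locked(d_dock_hall)}
  ∪ add   = {at(dock), have(k3), locked(d_dock_hall), open(d_store_dock)}

== RESULT ==
["at(dock)", "have(k3)", "locked(d_dock_hall)", "open(d_store_dock)"]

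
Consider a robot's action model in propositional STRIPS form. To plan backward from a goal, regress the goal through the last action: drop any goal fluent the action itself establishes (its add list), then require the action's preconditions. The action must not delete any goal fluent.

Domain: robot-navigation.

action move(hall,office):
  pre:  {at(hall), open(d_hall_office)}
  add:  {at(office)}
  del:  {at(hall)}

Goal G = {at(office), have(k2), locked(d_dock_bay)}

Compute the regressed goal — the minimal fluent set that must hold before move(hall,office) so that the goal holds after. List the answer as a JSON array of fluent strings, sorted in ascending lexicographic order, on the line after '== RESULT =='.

Compute (G \ add) ∪ pre:
  G ∩ del = {}  (empty — regression defined)
  G \ add = {at(office), have(k2), locked(d_dock_bay)} \ {at(office)} = {have(k2), locked(d_dock_bay)}
  ∪ pre   = {have(k2), locked(d_dock_bay)} ∪ {at(hall), open(d_hall_office)}
          = {at(hall), have(k2), locked(d_dock_bay), open(d_hall_office)}

== RESULT ==
["at(hall)", "have(k2)", "locked(d_dock_bay)", "open(d_hall_office)"]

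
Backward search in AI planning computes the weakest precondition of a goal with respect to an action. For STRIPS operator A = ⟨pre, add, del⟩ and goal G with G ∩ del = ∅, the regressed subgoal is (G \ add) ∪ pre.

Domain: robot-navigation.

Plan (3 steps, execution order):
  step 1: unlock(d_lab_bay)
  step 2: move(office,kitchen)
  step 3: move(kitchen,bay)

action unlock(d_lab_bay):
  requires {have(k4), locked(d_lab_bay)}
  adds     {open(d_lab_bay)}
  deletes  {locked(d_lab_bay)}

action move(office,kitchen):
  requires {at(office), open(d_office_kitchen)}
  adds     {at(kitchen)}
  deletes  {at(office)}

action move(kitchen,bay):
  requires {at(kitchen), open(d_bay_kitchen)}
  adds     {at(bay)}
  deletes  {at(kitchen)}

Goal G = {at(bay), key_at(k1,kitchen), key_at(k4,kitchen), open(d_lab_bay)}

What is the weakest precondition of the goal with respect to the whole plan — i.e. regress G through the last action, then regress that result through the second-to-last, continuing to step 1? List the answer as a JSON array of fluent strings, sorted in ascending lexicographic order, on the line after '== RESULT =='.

Work backward from the goal:
  through step 3 (move(kitchen,bay)): drop {at(bay)}, keep {key_at(k1,kitchen), key_at(k4,kitchen), open(d_lab_bay)}, require {at(kitchen), open(d_bay_kitchen)}
    → {at(kitchen), key_at(k1,kitchen), key_at(k4,kitchen), open(d_bay_kitchen), open(d_lab_bay)}
  through step 2 (move(office,kitchen)): drop {at(kitchen)}, keep {key_at(k1,kitchen), key_at(k4,kitchen), open(d_bay_kitchen), open(d_lab_bay)}, require {at(office), open(d_office_kitchen)}
    → {at(office), key_at(k1,kitchen), key_at(k4,kitchen), open(d_bay_kitchen), open(d_lab_bay), open(d_office_kitchen)}
  through step 1 (unlock(d_lab_bay)): drop {open(d_lab_bay)}, keep {at(office), key_at(k1,kitchen), key_at(k4,kitchen), open(d_bay_kitchen), open(d_office_kitchen)}, require {have(k4), locked(d_lab_bay)}
    → {at(office), have(k4), key_at(k1,kitchen), key_at(k4,kitchen), locked(d_lab_bay), open(d_bay_kitchen), open(d_office_kitchen)}

== RESULT ==
["at(office)", "have(k4)", "key_at(k1,kitchen)", "key_at(k4,kitchen)", "locked(d_lab_bay)", "open(d_bay_kitchen)", "open(d_office_kitchen)"]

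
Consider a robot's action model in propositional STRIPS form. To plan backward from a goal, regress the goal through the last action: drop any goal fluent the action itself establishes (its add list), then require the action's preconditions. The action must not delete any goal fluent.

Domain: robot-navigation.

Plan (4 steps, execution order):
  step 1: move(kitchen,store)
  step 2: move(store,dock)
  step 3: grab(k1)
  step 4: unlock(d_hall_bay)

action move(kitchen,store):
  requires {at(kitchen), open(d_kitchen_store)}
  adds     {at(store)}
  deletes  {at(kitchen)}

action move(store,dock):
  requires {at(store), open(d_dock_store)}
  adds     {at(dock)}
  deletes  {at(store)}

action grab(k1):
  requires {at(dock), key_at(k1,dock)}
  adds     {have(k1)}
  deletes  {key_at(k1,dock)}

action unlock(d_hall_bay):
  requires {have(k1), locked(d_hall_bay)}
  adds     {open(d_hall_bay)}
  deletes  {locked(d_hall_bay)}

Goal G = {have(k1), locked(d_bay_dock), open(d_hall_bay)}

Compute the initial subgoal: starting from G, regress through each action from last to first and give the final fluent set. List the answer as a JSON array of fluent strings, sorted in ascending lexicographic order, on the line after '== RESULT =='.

Regress step by step:
  through step 4 (unlock(d_hall_bay)): drop {open(d_hall_bay)}, keep {have(k1), locked(d_bay_dock)}, require {have(k1), locked(d_hall_bay)}
    → {have(k1), locked(d_bay_dock), locked(d_hall_bay)}
  through step 3 (grab(k1)): drop {have(k1)}, keep {locked(d_bay_dock), locked(d_hall_bay)}, require {at(dock), key_at(k1,dock)}
    → {at(dock), key_at(k1,dock), locked(d_bay_dock), locked(d_hall_bay)}
  through step 2 (move(store,dock)): drop {at(dock)}, keep {key_at(k1,dock), locked(d_bay_dock), locked(d_hall_bay)}, require {at(store), open(d_dock_store)}
    → {at(store), key_at(k1,dock), locked(d_bay_dock), locked(d_hall_bay), open(d_dock_store)}
  through step 1 (move(kitchen,store)): drop {at(store)}, keep {key_at(k1,dock), locked(d_bay_dock), locked(d_hall_bay), open(d_dock_store)}, require {at(kitchen), open(d_kitchen_store)}
    → {at(kitchen), key_at(k1,dock), locked(d_bay_dock), locked(d_hall_bay), open(d_dock_store), open(d_kitchen_store)}

== RESULT ==
["at(kitchen)", "key_at(k1,dock)", "locked(d_bay_dock)", "locked(d_hall_bay)", "open(d_dock_store)", "open(d_kitchen_store)"]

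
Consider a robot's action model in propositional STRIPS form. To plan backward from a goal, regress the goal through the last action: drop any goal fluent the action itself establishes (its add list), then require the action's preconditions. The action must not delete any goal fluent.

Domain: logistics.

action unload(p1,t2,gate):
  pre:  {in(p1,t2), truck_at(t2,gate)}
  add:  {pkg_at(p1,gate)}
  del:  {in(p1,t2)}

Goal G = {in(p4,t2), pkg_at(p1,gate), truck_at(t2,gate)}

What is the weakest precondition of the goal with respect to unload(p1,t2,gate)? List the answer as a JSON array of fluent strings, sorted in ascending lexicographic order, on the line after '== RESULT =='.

Compute (G \ add) ∪ pre:
  G ∩ del = {}  (empty — regression defined)
  G \ add = {in(p4,t2), pkg_at(p1,gate), truck_at(t2,gate)} \ {pkg_at(p1,gate)} = {in(p4,t2), truck_at(t2,gate)}
  ∪ pre   = {in(p4,t2), truck_at(t2,gate)} ∪ {in(p1,t2), truck_at(t2,gate)}
          = {in(p1,t2), in(p4,t2), truck_at(t2,gate)}

== RESULT ==
["in(p1,t2)", "in(p4,t2)", "truck_at(t2,gate)"]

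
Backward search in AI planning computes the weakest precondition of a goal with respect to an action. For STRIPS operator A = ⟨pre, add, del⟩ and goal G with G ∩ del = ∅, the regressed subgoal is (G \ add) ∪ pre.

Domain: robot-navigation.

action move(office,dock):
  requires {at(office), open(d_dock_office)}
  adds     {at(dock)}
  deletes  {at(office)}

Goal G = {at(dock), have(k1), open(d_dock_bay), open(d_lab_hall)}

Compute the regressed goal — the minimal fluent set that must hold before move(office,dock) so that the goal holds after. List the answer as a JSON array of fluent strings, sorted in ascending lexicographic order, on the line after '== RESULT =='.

Compute (G \ add) ∪ pre:
  G ∩ del = {}  (empty — regression defined)
  G \ add = {at(dock), have(k1), open(d_dock_bay), open(d_lab_hall)} \ {at(dock)} = {have(k1), open(d_dock_bay), open(d_lab_hall)}
  ∪ pre   = {have(k1), open(d_dock_bay), open(d_lab_hall)} ∪ {at(office), open(d_dock_office)}
          = {at(office), have(k1), open(d_dock_bay), open(d_dock_office), open(d_lab_hall)}

== RESULT ==
["at(office)", "have(k1)", "open(d_dock_bay)", "open(d_dock_office)", "open(d_lab_hall)"]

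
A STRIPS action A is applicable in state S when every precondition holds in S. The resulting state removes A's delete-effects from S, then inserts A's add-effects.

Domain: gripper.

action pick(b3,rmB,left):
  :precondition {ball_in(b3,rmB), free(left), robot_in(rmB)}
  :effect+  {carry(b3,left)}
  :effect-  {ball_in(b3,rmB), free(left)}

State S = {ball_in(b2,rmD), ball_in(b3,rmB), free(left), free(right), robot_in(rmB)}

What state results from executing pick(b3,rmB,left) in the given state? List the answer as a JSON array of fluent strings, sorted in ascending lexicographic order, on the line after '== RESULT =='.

Progress:
  pre ⊆ S: {ball_in(b3,rmB), free(left), robot_in(rmB)} ⊆ S  — applicable
  S \ del = {ball_in(b2,rmD), free(right), robot_in(rmB)}
  ∪ add   = {ball_in(b2,rmD), carry(b3,left), free(right), robot_in(rmB)}

== RESULT ==
["ball_in(b2,rmD)", "carry(b3,left)", "free(right)", "robot_in(rmB)"]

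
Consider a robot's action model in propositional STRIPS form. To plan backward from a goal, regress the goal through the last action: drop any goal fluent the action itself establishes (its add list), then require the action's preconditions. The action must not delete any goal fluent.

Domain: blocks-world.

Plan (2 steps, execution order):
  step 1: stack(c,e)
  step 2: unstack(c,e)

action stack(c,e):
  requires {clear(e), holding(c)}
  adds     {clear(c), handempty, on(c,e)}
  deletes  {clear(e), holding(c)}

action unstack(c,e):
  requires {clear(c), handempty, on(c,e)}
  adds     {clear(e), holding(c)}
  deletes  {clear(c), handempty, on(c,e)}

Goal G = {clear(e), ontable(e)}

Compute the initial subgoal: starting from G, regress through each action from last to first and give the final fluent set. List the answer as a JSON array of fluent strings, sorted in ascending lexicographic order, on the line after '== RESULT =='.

Regress step by step:
  through step 2 (unstack(c,e)): drop {clear(e)}, keep {ontable(e)}, require {clear(c), handempty, on(c,e)}
    → {clear(c), handempty, on(c,e), ontable(e)}
  through step 1 (stack(c,e)): drop {clear(c), handempty, on(c,e)}, keep {ontable(e)}, require {clear(e), holding(c)}
    → {clear(e), holding(c), ontable(e)}

== RESULT ==
["clear(e)", "holding(c)", "ontable(e)"]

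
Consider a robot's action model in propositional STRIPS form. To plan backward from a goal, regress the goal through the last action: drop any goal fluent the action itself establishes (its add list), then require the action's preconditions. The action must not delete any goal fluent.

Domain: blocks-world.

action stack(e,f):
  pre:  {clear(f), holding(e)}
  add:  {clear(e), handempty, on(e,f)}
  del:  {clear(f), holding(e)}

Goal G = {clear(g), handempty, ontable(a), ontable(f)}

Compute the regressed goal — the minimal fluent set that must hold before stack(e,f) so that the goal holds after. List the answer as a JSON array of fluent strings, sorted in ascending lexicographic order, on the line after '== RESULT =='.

Regress:
  G ∩ del = {}  (empty — regression defined)
  G \ add = {clear(g), handempty, ontable(a), ontable(f)} \ {clear(e), handempty, on(e,f)} = {clear(g), ontable(a), ontable(f)}
  ∪ pre   = {clear(g), ontable(a), ontable(f)} ∪ {clear(f), holding(e)}
          = {clear(f), clear(g), holding(e), ontable(a), ontable(f)}

== RESULT ==
["clear(f)", "clear(g)", "holding(e)", "ontable(a)", "ontable(f)"]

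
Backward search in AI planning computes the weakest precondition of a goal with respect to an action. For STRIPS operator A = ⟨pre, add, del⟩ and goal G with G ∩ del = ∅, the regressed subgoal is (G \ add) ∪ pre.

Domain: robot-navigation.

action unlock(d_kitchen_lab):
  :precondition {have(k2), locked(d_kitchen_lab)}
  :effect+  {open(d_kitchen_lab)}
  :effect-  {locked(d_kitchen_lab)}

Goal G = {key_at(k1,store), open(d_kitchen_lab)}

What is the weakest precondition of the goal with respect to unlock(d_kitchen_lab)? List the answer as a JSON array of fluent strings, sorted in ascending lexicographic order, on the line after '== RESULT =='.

Compute (G \ add) ∪ pre:
  G ∩ del = {}  (empty — regression defined)
  G \ add = {key_at(k1,store), open(d_kitchen_lab)} \ {open(d_kitchen_lab)} = {key_at(k1,store)}
  ∪ pre   = {key_at(k1,store)} ∪ {have(k2), locked(d_kitchen_lab)}
          = {have(k2), key_at(k1,store), locked(d_kitchen_lab)}

== RESULT ==
["have(k2)", "key_at(k1,store)", "locked(d_kitchen_lab)"]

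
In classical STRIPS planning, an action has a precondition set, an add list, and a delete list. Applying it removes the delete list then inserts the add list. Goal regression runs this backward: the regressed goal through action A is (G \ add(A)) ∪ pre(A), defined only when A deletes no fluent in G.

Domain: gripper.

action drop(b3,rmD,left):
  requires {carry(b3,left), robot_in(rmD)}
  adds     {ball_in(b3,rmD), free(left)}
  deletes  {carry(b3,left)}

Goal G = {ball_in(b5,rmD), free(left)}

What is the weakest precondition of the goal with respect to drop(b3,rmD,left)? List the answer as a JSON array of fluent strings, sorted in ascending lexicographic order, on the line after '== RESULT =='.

Compute (G \ add) ∪ pre:
  G ∩ del = {}  (empty — regression defined)
  G \ add = {ball_in(b5,rmD), free(left)} \ {ball_in(b3,rmD), free(left)} = {ball_in(b5,rmD)}
  ∪ pre   = {ball_in(b5,rmD)} ∪ {carry(b3,left), robot_in(rmD)}
          = {ball_in(b5,rmD), carry(b3,left), robot_in(rmD)}

== RESULT ==
["ball_in(b5,rmD)", "carry(b3,left)", "robot_in(rmD)"]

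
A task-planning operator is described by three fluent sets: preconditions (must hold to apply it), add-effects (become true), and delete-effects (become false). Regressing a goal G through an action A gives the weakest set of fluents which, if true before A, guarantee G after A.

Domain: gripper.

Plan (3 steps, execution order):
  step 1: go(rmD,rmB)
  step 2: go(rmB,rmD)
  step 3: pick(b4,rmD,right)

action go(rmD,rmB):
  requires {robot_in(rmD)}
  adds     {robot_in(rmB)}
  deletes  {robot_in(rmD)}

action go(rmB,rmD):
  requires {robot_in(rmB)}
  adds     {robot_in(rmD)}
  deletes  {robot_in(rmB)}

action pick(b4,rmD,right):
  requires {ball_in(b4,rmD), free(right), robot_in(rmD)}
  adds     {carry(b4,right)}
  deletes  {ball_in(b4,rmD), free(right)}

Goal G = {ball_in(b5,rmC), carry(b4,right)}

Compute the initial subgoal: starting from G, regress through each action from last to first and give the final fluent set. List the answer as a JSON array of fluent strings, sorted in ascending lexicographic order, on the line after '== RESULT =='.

Regress step by step:
  through step 3 (pick(b4,rmD,right)): drop {carry(b4,right)}, keep {ball_in(b5,rmC)}, require {ball_in(b4,rmD), free(right), robot_in(rmD)}
    → {ball_in(b4,rmD), ball_in(b5,rmC), free(right), robot_in(rmD)}
  through step 2 (go(rmB,rmD)): drop {robot_in(rmD)}, keep {ball_in(b4,rmD), ball_in(b5,rmC), free(right)}, require {robot_in(rmB)}
    → {ball_in(b4,rmD), ball_in(b5,rmC), free(right), robot_in(rmB)}
  through step 1 (go(rmD,rmB)): drop {robot_in(rmB)}, keep {ball_in(b4,rmD), ball_in(b5,rmC), free(right)}, require {robot_in(rmD)}
    → {ball_in(b4,rmD), ball_in(b5,rmC), free(right), robot_in(rmD)}

== RESULT ==
["ball_in(b4,rmD)", "ball_in(b5,rmC)", "free(right)", "robot_in(rmD)"]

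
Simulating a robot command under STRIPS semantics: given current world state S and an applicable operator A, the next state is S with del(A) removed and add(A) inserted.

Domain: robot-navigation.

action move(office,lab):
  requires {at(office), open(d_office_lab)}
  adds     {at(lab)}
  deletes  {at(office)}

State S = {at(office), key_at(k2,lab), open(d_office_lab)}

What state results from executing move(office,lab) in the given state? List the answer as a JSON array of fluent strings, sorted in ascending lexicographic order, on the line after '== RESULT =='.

Compute (S \ del) ∪ add:
  pre ⊆ S: {at(office), open(d_office_lab)} ⊆ S  — applicable
  S \ del = {key_at(k2,lab), open(d_office_lab)}
  ∪ add   = {at(lab), key_at(k2,lab), open(d_office_lab)}

== RESULT ==
["at(lab)", "key_at(k2,lab)", "open(d_office_lab)"]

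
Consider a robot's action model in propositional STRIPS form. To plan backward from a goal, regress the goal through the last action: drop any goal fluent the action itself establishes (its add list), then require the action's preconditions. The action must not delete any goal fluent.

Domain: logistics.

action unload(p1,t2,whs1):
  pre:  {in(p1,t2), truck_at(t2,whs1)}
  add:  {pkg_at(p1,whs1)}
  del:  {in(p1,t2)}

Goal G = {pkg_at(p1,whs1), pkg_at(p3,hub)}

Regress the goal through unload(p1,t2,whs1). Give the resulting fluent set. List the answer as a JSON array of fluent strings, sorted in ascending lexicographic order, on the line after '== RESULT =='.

Regress:
  G ∩ del = {}  (empty — regression defined)
  G \ add = {pkg_at(p1,whs1), pkg_at(p3,hub)} \ {pkg_at(p1,whs1)} = {pkg_at(p3,hub)}
  ∪ pre   = {pkg_at(p3,hub)} ∪ {in(p1,t2), truck_at(t2,whs1)}
          = {in(p1,t2), pkg_at(p3,hub), truck_at(t2,whs1)}

== RESULT ==
["in(p1,t2)", "pkg_at(p3,hub)", "truck_at(t2,whs1)"]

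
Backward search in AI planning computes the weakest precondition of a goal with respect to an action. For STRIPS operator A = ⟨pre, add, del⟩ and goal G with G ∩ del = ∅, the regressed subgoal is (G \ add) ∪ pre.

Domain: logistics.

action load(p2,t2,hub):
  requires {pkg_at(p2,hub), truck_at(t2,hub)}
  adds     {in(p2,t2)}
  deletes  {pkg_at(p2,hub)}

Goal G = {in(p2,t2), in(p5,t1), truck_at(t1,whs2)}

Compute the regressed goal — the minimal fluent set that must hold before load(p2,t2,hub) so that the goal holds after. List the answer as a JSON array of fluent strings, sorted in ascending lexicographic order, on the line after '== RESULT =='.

Regress:
  G ∩ del = {}  (empty — regression defined)
  G \ add = {in(p2,t2), in(p5,t1), truck_at(t1,whs2)} \ {in(p2,t2)} = {in(p5,t1), truck_at(t1,whs2)}
  ∪ pre   = {in(p5,t1), truck_at(t1,whs2)} ∪ {pkg_at(p2,hub), truck_at(t2,hub)}
          = {in(p5,t1), pkg_at(p2,hub), truck_at(t1,whs2), truck_at(t2,hub)}

== RESULT ==
["in(p5,t1)", "pkg_at(p2,hub)", "truck_at(t1,whs2)", "truck_at(t2,hub)"]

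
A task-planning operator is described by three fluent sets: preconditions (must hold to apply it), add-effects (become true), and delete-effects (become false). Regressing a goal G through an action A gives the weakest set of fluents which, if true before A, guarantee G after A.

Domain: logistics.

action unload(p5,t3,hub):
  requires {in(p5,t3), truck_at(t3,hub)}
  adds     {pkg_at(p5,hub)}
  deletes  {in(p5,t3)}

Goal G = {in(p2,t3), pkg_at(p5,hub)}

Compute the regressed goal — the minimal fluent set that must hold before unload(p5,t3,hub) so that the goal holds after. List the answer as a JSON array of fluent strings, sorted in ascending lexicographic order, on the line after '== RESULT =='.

Compute (G \ add) ∪ pre:
  G ∩ del = {}  (empty — regression defined)
  G \ add = {in(p2,t3), pkg_at(p5,hub)} \ {pkg_at(p5,hub)} = {in(p2,t3)}
  ∪ pre   = {in(p2,t3)} ∪ {in(p5,t3), truck_at(t3,hub)}
          = {in(p2,t3), in(p5,t3), truck_at(t3,hub)}

== RESULT ==
["in(p2,t3)", "in(p5,t3)", "truck_at(t3,hub)"]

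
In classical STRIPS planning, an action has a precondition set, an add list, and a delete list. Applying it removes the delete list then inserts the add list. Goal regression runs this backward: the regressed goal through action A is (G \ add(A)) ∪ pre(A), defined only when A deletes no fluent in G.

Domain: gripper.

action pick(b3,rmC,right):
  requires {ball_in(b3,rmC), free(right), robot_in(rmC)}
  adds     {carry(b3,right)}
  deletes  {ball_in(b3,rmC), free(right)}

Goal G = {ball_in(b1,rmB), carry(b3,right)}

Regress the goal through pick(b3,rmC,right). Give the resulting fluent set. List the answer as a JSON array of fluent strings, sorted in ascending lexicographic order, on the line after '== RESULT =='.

Compute (G \ add) ∪ pre:
  G ∩ del = {}  (empty — regression defined)
  G \ add = {ball_in(b1,rmB), carry(b3,right)} \ {carry(b3,right)} = {ball_in(b1,rmB)}
  ∪ pre   = {ball_in(b1,rmB)} ∪ {ball_in(b3,rmC), free(right), robot_in(rmC)}
          = {ball_in(b1,rmB), ball_in(b3,rmC), free(right), robot_in(rmC)}

== RESULT ==
["ball_in(b1,rmB)", "ball_in(b3,rmC)", "free(right)", "robot_in(rmC)"]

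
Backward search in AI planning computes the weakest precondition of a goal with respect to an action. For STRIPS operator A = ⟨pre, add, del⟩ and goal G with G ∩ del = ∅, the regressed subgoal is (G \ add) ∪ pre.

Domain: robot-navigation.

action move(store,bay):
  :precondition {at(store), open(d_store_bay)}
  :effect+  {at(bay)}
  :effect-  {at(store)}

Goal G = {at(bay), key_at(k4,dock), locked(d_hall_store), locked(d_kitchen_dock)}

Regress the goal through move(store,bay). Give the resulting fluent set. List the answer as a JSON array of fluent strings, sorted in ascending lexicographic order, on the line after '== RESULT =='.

Regress:
  G ∩ del = {}  (empty — regression defined)
  G \ add = {at(bay), key_at(k4,dock), locked(d_hall_store), locked(d_kitchen_dock)} \ {at(bay)} = {key_at(k4,dock), locked(d_hall_store), locked(d_kitchen_dock)}
  ∪ pre   = {key_at(k4,dock), locked(d_hall_store), locked(d_kitchen_dock)} ∪ {at(store), open(d_store_bay)}
          = {at(store), key_at(k4,dock), locked(d_hall_store), locked(d_kitchen_dock), open(d_store_bay)}

== RESULT ==
["at(store)", "key_at(k4,dock)", "locked(d_hall_store)", "locked(d_kitchen_dock)", "open(d_store_bay)"]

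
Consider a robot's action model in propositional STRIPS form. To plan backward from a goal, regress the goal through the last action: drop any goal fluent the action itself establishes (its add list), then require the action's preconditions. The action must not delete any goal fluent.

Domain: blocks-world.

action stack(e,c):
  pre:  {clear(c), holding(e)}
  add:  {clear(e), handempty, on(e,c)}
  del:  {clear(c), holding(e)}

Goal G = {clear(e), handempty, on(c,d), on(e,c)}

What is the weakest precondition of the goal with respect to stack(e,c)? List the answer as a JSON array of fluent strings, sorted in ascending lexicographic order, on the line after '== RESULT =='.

Regress:
  G ∩ del = {}  (empty — regression defined)
  G \ add = {clear(e), handempty, on(c,d), on(e,c)} \ {clear(e), handempty, on(e,c)} = {on(c,d)}
  ∪ pre   = {on(c,d)} ∪ {clear(c), holding(e)}
          = {clear(c), holding(e), on(c,d)}

== RESULT ==
["clear(c)", "holding(e)", "on(c,d)"]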